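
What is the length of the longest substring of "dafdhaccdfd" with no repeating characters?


Input: "dafdhaccdfd"
Sliding window (track last position of each char):
  Position 0 ('d'): window [0,0] length 1 -- new best
  Position 1 ('a'): window [0,1] length 2 -- new best
  Position 2 ('f'): window [0,2] length 3 -- new best
  Position 3 ('d'): repeat (last at 0), move window start to 1
  Position 3 ('d'): window [1,3] length 3
  Position 4 ('h'): window [1,4] length 4 -- new best
  Position 5 ('a'): repeat (last at 1), move window start to 2
  Position 5 ('a'): window [2,5] length 4
  Position 6 ('c'): window [2,6] length 5 -- new best
  Position 7 ('c'): repeat (last at 6), move window start to 7
  Position 7 ('c'): window [7,7] length 1
  Position 8 ('d'): window [7,8] length 2
  Position 9 ('f'): window [7,9] length 3
  Position 10 ('d'): repeat (last at 8), move window start to 9
  Position 10 ('d'): window [9,10] length 2
Longest substring with no repeats: "fdhac" with length 5

5


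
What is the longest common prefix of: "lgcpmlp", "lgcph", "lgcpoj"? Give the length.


Words: lgcpmlp, lgcph, lgcpoj
  Position 0: all 'l' => match
  Position 1: all 'g' => match
  Position 2: all 'c' => match
  Position 3: all 'p' => match
  Position 4: ('m', 'h', 'o') => mismatch, stop
LCP = "lgcp" (length 4)

4


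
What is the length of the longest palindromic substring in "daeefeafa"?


Input: "daeefeafa"
Checking substrings for palindromes:
  [3:6] "efe" (len 3) => palindrome
  [6:9] "afa" (len 3) => palindrome
  [2:4] "ee" (len 2) => palindrome
Longest palindromic substring: "efe" with length 3

3


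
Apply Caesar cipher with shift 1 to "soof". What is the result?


Caesar cipher: shift "soof" by 1
  's' (pos 18) + 1 = pos 19 = 't'
  'o' (pos 14) + 1 = pos 15 = 'p'
  'o' (pos 14) + 1 = pos 15 = 'p'
  'f' (pos 5) + 1 = pos 6 = 'g'
Result: tppg

tppg


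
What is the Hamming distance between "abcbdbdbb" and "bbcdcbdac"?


Comparing "abcbdbdbb" and "bbcdcbdac" position by position:
  Position 0: 'a' vs 'b' => differ
  Position 1: 'b' vs 'b' => same
  Position 2: 'c' vs 'c' => same
  Position 3: 'b' vs 'd' => differ
  Position 4: 'd' vs 'c' => differ
  Position 5: 'b' vs 'b' => same
  Position 6: 'd' vs 'd' => same
  Position 7: 'b' vs 'a' => differ
  Position 8: 'b' vs 'c' => differ
Total differences (Hamming distance): 5

5


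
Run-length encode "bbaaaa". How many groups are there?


Input: bbaaaa
Scanning for consecutive runs:
  Group 1: 'b' x 2 (positions 0-1)
  Group 2: 'a' x 4 (positions 2-5)
Total groups: 2

2


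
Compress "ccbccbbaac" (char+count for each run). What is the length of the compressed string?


Input: ccbccbbaac
Runs:
  'c' x 2 => "c2"
  'b' x 1 => "b1"
  'c' x 2 => "c2"
  'b' x 2 => "b2"
  'a' x 2 => "a2"
  'c' x 1 => "c1"
Compressed: "c2b1c2b2a2c1"
Compressed length: 12

12


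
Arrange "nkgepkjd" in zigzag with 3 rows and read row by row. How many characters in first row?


Zigzag "nkgepkjd" into 3 rows:
Placing characters:
  'n' => row 0
  'k' => row 1
  'g' => row 2
  'e' => row 1
  'p' => row 0
  'k' => row 1
  'j' => row 2
  'd' => row 1
Rows:
  Row 0: "np"
  Row 1: "kekd"
  Row 2: "gj"
First row length: 2

2


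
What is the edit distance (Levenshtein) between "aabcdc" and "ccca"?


Computing edit distance: "aabcdc" -> "ccca"
DP table:
           c    c    c    a
      0    1    2    3    4
  a   1    1    2    3    3
  a   2    2    2    3    3
  b   3    3    3    3    4
  c   4    3    3    3    4
  d   5    4    4    4    4
  c   6    5    4    4    5
Edit distance = dp[6][4] = 5

5


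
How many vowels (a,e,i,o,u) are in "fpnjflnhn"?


Input: fpnjflnhn
Checking each character:
  'f' at position 0: consonant
  'p' at position 1: consonant
  'n' at position 2: consonant
  'j' at position 3: consonant
  'f' at position 4: consonant
  'l' at position 5: consonant
  'n' at position 6: consonant
  'h' at position 7: consonant
  'n' at position 8: consonant
Total vowels: 0

0


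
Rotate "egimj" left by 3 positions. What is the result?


Input: "egimj", rotate left by 3
First 3 characters: "egi"
Remaining characters: "mj"
Concatenate remaining + first: "mj" + "egi" = "mjegi"

mjegi


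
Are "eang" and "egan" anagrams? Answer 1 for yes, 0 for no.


Strings: "eang", "egan"
Sorted first:  aegn
Sorted second: aegn
Sorted forms match => anagrams

1


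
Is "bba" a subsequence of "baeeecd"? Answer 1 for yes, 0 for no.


Check if "bba" is a subsequence of "baeeecd"
Greedy scan:
  Position 0 ('b'): matches sub[0] = 'b'
  Position 1 ('a'): no match needed
  Position 2 ('e'): no match needed
  Position 3 ('e'): no match needed
  Position 4 ('e'): no match needed
  Position 5 ('c'): no match needed
  Position 6 ('d'): no match needed
Only matched 1/3 characters => not a subsequence

0


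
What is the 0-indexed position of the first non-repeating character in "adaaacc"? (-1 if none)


Input: adaaacc
Character frequencies:
  'a': 4
  'c': 2
  'd': 1
Scanning left to right for freq == 1:
  Position 0 ('a'): freq=4, skip
  Position 1 ('d'): unique! => answer = 1

1


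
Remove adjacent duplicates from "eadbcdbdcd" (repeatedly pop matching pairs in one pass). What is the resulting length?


Input: eadbcdbdcd
Stack-based adjacent duplicate removal:
  Read 'e': push. Stack: e
  Read 'a': push. Stack: ea
  Read 'd': push. Stack: ead
  Read 'b': push. Stack: eadb
  Read 'c': push. Stack: eadbc
  Read 'd': push. Stack: eadbcd
  Read 'b': push. Stack: eadbcdb
  Read 'd': push. Stack: eadbcdbd
  Read 'c': push. Stack: eadbcdbdc
  Read 'd': push. Stack: eadbcdbdcd
Final stack: "eadbcdbdcd" (length 10)

10


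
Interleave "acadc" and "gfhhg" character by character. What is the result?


Interleaving "acadc" and "gfhhg":
  Position 0: 'a' from first, 'g' from second => "ag"
  Position 1: 'c' from first, 'f' from second => "cf"
  Position 2: 'a' from first, 'h' from second => "ah"
  Position 3: 'd' from first, 'h' from second => "dh"
  Position 4: 'c' from first, 'g' from second => "cg"
Result: agcfahdhcg

agcfahdhcg


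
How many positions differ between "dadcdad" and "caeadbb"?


Comparing "dadcdad" and "caeadbb" position by position:
  Position 0: 'd' vs 'c' => DIFFER
  Position 1: 'a' vs 'a' => same
  Position 2: 'd' vs 'e' => DIFFER
  Position 3: 'c' vs 'a' => DIFFER
  Position 4: 'd' vs 'd' => same
  Position 5: 'a' vs 'b' => DIFFER
  Position 6: 'd' vs 'b' => DIFFER
Positions that differ: 5

5


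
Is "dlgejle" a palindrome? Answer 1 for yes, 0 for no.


Input: dlgejle
Reversed: eljegld
  Compare pos 0 ('d') with pos 6 ('e'): MISMATCH
  Compare pos 1 ('l') with pos 5 ('l'): match
  Compare pos 2 ('g') with pos 4 ('j'): MISMATCH
Result: not a palindrome

0


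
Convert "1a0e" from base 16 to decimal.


Input: "1a0e" in base 16
Positional expansion:
  Digit '1' (value 1) x 16^3 = 4096
  Digit 'a' (value 10) x 16^2 = 2560
  Digit '0' (value 0) x 16^1 = 0
  Digit 'e' (value 14) x 16^0 = 14
Sum = 6670

6670


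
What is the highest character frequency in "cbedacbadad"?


Input: cbedacbadad
Character counts:
  'a': 3
  'b': 2
  'c': 2
  'd': 3
  'e': 1
Maximum frequency: 3

3


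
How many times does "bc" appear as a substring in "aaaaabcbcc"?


Searching for "bc" in "aaaaabcbcc"
Scanning each position:
  Position 0: "aa" => no
  Position 1: "aa" => no
  Position 2: "aa" => no
  Position 3: "aa" => no
  Position 4: "ab" => no
  Position 5: "bc" => MATCH
  Position 6: "cb" => no
  Position 7: "bc" => MATCH
  Position 8: "cc" => no
Total occurrences: 2

2


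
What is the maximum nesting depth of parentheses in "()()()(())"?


Input: "()()()(())"
Tracking depth:
  Position 0 '(': depth becomes 1
  Position 1 ')': depth becomes 0
  Position 2 '(': depth becomes 1
  Position 3 ')': depth becomes 0
  Position 4 '(': depth becomes 1
  Position 5 ')': depth becomes 0
  Position 6 '(': depth becomes 1
  Position 7 '(': depth becomes 2
  Position 8 ')': depth becomes 1
  Position 9 ')': depth becomes 0
Maximum depth reached: 2

2


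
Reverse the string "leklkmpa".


Input: leklkmpa
Reading characters right to left:
  Position 7: 'a'
  Position 6: 'p'
  Position 5: 'm'
  Position 4: 'k'
  Position 3: 'l'
  Position 2: 'k'
  Position 1: 'e'
  Position 0: 'l'
Reversed: apmklkel

apmklkel


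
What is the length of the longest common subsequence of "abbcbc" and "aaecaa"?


LCS of "abbcbc" and "aaecaa"
DP table:
           a    a    e    c    a    a
      0    0    0    0    0    0    0
  a   0    1    1    1    1    1    1
  b   0    1    1    1    1    1    1
  b   0    1    1    1    1    1    1
  c   0    1    1    1    2    2    2
  b   0    1    1    1    2    2    2
  c   0    1    1    1    2    2    2
LCS length = dp[6][6] = 2

2


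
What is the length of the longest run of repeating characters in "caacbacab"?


Input: "caacbacab"
Scanning for longest run:
  Position 1 ('a'): new char, reset run to 1
  Position 2 ('a'): continues run of 'a', length=2
  Position 3 ('c'): new char, reset run to 1
  Position 4 ('b'): new char, reset run to 1
  Position 5 ('a'): new char, reset run to 1
  Position 6 ('c'): new char, reset run to 1
  Position 7 ('a'): new char, reset run to 1
  Position 8 ('b'): new char, reset run to 1
Longest run: 'a' with length 2

2


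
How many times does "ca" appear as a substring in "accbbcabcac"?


Searching for "ca" in "accbbcabcac"
Scanning each position:
  Position 0: "ac" => no
  Position 1: "cc" => no
  Position 2: "cb" => no
  Position 3: "bb" => no
  Position 4: "bc" => no
  Position 5: "ca" => MATCH
  Position 6: "ab" => no
  Position 7: "bc" => no
  Position 8: "ca" => MATCH
  Position 9: "ac" => no
Total occurrences: 2

2


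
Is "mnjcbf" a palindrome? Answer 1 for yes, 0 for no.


Input: mnjcbf
Reversed: fbcjnm
  Compare pos 0 ('m') with pos 5 ('f'): MISMATCH
  Compare pos 1 ('n') with pos 4 ('b'): MISMATCH
  Compare pos 2 ('j') with pos 3 ('c'): MISMATCH
Result: not a palindrome

0


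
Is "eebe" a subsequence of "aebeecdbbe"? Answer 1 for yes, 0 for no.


Check if "eebe" is a subsequence of "aebeecdbbe"
Greedy scan:
  Position 0 ('a'): no match needed
  Position 1 ('e'): matches sub[0] = 'e'
  Position 2 ('b'): no match needed
  Position 3 ('e'): matches sub[1] = 'e'
  Position 4 ('e'): no match needed
  Position 5 ('c'): no match needed
  Position 6 ('d'): no match needed
  Position 7 ('b'): matches sub[2] = 'b'
  Position 8 ('b'): no match needed
  Position 9 ('e'): matches sub[3] = 'e'
All 4 characters matched => is a subsequence

1


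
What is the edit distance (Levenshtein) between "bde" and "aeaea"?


Computing edit distance: "bde" -> "aeaea"
DP table:
           a    e    a    e    a
      0    1    2    3    4    5
  b   1    1    2    3    4    5
  d   2    2    2    3    4    5
  e   3    3    2    3    3    4
Edit distance = dp[3][5] = 4

4


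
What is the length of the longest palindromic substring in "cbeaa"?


Input: "cbeaa"
Checking substrings for palindromes:
  [3:5] "aa" (len 2) => palindrome
Longest palindromic substring: "aa" with length 2

2


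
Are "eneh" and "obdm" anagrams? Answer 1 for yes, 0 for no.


Strings: "eneh", "obdm"
Sorted first:  eehn
Sorted second: bdmo
Differ at position 0: 'e' vs 'b' => not anagrams

0


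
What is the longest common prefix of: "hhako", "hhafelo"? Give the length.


Words: hhako, hhafelo
  Position 0: all 'h' => match
  Position 1: all 'h' => match
  Position 2: all 'a' => match
  Position 3: ('k', 'f') => mismatch, stop
LCP = "hha" (length 3)

3


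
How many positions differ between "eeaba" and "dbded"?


Comparing "eeaba" and "dbded" position by position:
  Position 0: 'e' vs 'd' => DIFFER
  Position 1: 'e' vs 'b' => DIFFER
  Position 2: 'a' vs 'd' => DIFFER
  Position 3: 'b' vs 'e' => DIFFER
  Position 4: 'a' vs 'd' => DIFFER
Positions that differ: 5

5


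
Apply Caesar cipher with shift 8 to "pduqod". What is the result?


Caesar cipher: shift "pduqod" by 8
  'p' (pos 15) + 8 = pos 23 = 'x'
  'd' (pos 3) + 8 = pos 11 = 'l'
  'u' (pos 20) + 8 = pos 2 = 'c'
  'q' (pos 16) + 8 = pos 24 = 'y'
  'o' (pos 14) + 8 = pos 22 = 'w'
  'd' (pos 3) + 8 = pos 11 = 'l'
Result: xlcywl

xlcywl


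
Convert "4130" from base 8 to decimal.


Input: "4130" in base 8
Positional expansion:
  Digit '4' (value 4) x 8^3 = 2048
  Digit '1' (value 1) x 8^2 = 64
  Digit '3' (value 3) x 8^1 = 24
  Digit '0' (value 0) x 8^0 = 0
Sum = 2136

2136


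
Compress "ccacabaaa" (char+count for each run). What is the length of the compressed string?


Input: ccacabaaa
Runs:
  'c' x 2 => "c2"
  'a' x 1 => "a1"
  'c' x 1 => "c1"
  'a' x 1 => "a1"
  'b' x 1 => "b1"
  'a' x 3 => "a3"
Compressed: "c2a1c1a1b1a3"
Compressed length: 12

12


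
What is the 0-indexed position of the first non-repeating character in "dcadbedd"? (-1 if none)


Input: dcadbedd
Character frequencies:
  'a': 1
  'b': 1
  'c': 1
  'd': 4
  'e': 1
Scanning left to right for freq == 1:
  Position 0 ('d'): freq=4, skip
  Position 1 ('c'): unique! => answer = 1

1


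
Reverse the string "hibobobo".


Input: hibobobo
Reading characters right to left:
  Position 7: 'o'
  Position 6: 'b'
  Position 5: 'o'
  Position 4: 'b'
  Position 3: 'o'
  Position 2: 'b'
  Position 1: 'i'
  Position 0: 'h'
Reversed: obobobih

obobobih


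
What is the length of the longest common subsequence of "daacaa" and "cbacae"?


LCS of "daacaa" and "cbacae"
DP table:
           c    b    a    c    a    e
      0    0    0    0    0    0    0
  d   0    0    0    0    0    0    0
  a   0    0    0    1    1    1    1
  a   0    0    0    1    1    2    2
  c   0    1    1    1    2    2    2
  a   0    1    1    2    2    3    3
  a   0    1    1    2    2    3    3
LCS length = dp[6][6] = 3

3


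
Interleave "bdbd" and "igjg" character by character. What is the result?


Interleaving "bdbd" and "igjg":
  Position 0: 'b' from first, 'i' from second => "bi"
  Position 1: 'd' from first, 'g' from second => "dg"
  Position 2: 'b' from first, 'j' from second => "bj"
  Position 3: 'd' from first, 'g' from second => "dg"
Result: bidgbjdg

bidgbjdg


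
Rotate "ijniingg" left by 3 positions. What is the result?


Input: "ijniingg", rotate left by 3
First 3 characters: "ijn"
Remaining characters: "iingg"
Concatenate remaining + first: "iingg" + "ijn" = "iinggijn"

iinggijn


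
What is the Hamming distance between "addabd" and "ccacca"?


Comparing "addabd" and "ccacca" position by position:
  Position 0: 'a' vs 'c' => differ
  Position 1: 'd' vs 'c' => differ
  Position 2: 'd' vs 'a' => differ
  Position 3: 'a' vs 'c' => differ
  Position 4: 'b' vs 'c' => differ
  Position 5: 'd' vs 'a' => differ
Total differences (Hamming distance): 6

6


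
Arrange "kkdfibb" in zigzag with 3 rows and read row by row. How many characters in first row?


Zigzag "kkdfibb" into 3 rows:
Placing characters:
  'k' => row 0
  'k' => row 1
  'd' => row 2
  'f' => row 1
  'i' => row 0
  'b' => row 1
  'b' => row 2
Rows:
  Row 0: "ki"
  Row 1: "kfb"
  Row 2: "db"
First row length: 2

2


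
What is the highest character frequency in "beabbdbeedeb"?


Input: beabbdbeedeb
Character counts:
  'a': 1
  'b': 5
  'd': 2
  'e': 4
Maximum frequency: 5

5


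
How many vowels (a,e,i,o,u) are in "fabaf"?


Input: fabaf
Checking each character:
  'f' at position 0: consonant
  'a' at position 1: vowel (running total: 1)
  'b' at position 2: consonant
  'a' at position 3: vowel (running total: 2)
  'f' at position 4: consonant
Total vowels: 2

2


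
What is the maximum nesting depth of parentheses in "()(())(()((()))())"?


Input: "()(())(()((()))())"
Tracking depth:
  Position 0 '(': depth becomes 1
  Position 1 ')': depth becomes 0
  Position 2 '(': depth becomes 1
  Position 3 '(': depth becomes 2
  Position 4 ')': depth becomes 1
  Position 5 ')': depth becomes 0
  Position 6 '(': depth becomes 1
  Position 7 '(': depth becomes 2
  Position 8 ')': depth becomes 1
  Position 9 '(': depth becomes 2
  Position 10 '(': depth becomes 3
  Position 11 '(': depth becomes 4
  Position 12 ')': depth becomes 3
  Position 13 ')': depth becomes 2
  Position 14 ')': depth becomes 1
  Position 15 '(': depth becomes 2
  Position 16 ')': depth becomes 1
  Position 17 ')': depth becomes 0
Maximum depth reached: 4

4


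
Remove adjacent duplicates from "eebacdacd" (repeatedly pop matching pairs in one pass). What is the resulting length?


Input: eebacdacd
Stack-based adjacent duplicate removal:
  Read 'e': push. Stack: e
  Read 'e': matches stack top 'e' => pop. Stack: (empty)
  Read 'b': push. Stack: b
  Read 'a': push. Stack: ba
  Read 'c': push. Stack: bac
  Read 'd': push. Stack: bacd
  Read 'a': push. Stack: bacda
  Read 'c': push. Stack: bacdac
  Read 'd': push. Stack: bacdacd
Final stack: "bacdacd" (length 7)

7


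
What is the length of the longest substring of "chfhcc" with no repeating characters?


Input: "chfhcc"
Sliding window (track last position of each char):
  Position 0 ('c'): window [0,0] length 1 -- new best
  Position 1 ('h'): window [0,1] length 2 -- new best
  Position 2 ('f'): window [0,2] length 3 -- new best
  Position 3 ('h'): repeat (last at 1), move window start to 2
  Position 3 ('h'): window [2,3] length 2
  Position 4 ('c'): window [2,4] length 3
  Position 5 ('c'): repeat (last at 4), move window start to 5
  Position 5 ('c'): window [5,5] length 1
Longest substring with no repeats: "chf" with length 3

3


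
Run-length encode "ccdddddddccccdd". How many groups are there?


Input: ccdddddddccccdd
Scanning for consecutive runs:
  Group 1: 'c' x 2 (positions 0-1)
  Group 2: 'd' x 7 (positions 2-8)
  Group 3: 'c' x 4 (positions 9-12)
  Group 4: 'd' x 2 (positions 13-14)
Total groups: 4

4


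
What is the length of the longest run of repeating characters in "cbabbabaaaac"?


Input: "cbabbabaaaac"
Scanning for longest run:
  Position 1 ('b'): new char, reset run to 1
  Position 2 ('a'): new char, reset run to 1
  Position 3 ('b'): new char, reset run to 1
  Position 4 ('b'): continues run of 'b', length=2
  Position 5 ('a'): new char, reset run to 1
  Position 6 ('b'): new char, reset run to 1
  Position 7 ('a'): new char, reset run to 1
  Position 8 ('a'): continues run of 'a', length=2
  Position 9 ('a'): continues run of 'a', length=3
  Position 10 ('a'): continues run of 'a', length=4
  Position 11 ('c'): new char, reset run to 1
Longest run: 'a' with length 4

4


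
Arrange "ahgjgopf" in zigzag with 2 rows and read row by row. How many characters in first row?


Zigzag "ahgjgopf" into 2 rows:
Placing characters:
  'a' => row 0
  'h' => row 1
  'g' => row 0
  'j' => row 1
  'g' => row 0
  'o' => row 1
  'p' => row 0
  'f' => row 1
Rows:
  Row 0: "aggp"
  Row 1: "hjof"
First row length: 4

4


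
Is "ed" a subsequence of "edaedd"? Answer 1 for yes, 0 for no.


Check if "ed" is a subsequence of "edaedd"
Greedy scan:
  Position 0 ('e'): matches sub[0] = 'e'
  Position 1 ('d'): matches sub[1] = 'd'
  Position 2 ('a'): no match needed
  Position 3 ('e'): no match needed
  Position 4 ('d'): no match needed
  Position 5 ('d'): no match needed
All 2 characters matched => is a subsequence

1


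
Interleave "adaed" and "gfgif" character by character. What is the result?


Interleaving "adaed" and "gfgif":
  Position 0: 'a' from first, 'g' from second => "ag"
  Position 1: 'd' from first, 'f' from second => "df"
  Position 2: 'a' from first, 'g' from second => "ag"
  Position 3: 'e' from first, 'i' from second => "ei"
  Position 4: 'd' from first, 'f' from second => "df"
Result: agdfageidf

agdfageidf


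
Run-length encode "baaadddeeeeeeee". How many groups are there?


Input: baaadddeeeeeeee
Scanning for consecutive runs:
  Group 1: 'b' x 1 (positions 0-0)
  Group 2: 'a' x 3 (positions 1-3)
  Group 3: 'd' x 3 (positions 4-6)
  Group 4: 'e' x 8 (positions 7-14)
Total groups: 4

4


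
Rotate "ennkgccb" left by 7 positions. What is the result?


Input: "ennkgccb", rotate left by 7
First 7 characters: "ennkgcc"
Remaining characters: "b"
Concatenate remaining + first: "b" + "ennkgcc" = "bennkgcc"

bennkgcc


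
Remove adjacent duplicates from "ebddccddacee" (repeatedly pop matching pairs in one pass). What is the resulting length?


Input: ebddccddacee
Stack-based adjacent duplicate removal:
  Read 'e': push. Stack: e
  Read 'b': push. Stack: eb
  Read 'd': push. Stack: ebd
  Read 'd': matches stack top 'd' => pop. Stack: eb
  Read 'c': push. Stack: ebc
  Read 'c': matches stack top 'c' => pop. Stack: eb
  Read 'd': push. Stack: ebd
  Read 'd': matches stack top 'd' => pop. Stack: eb
  Read 'a': push. Stack: eba
  Read 'c': push. Stack: ebac
  Read 'e': push. Stack: ebace
  Read 'e': matches stack top 'e' => pop. Stack: ebac
Final stack: "ebac" (length 4)

4


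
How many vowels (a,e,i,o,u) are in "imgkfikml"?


Input: imgkfikml
Checking each character:
  'i' at position 0: vowel (running total: 1)
  'm' at position 1: consonant
  'g' at position 2: consonant
  'k' at position 3: consonant
  'f' at position 4: consonant
  'i' at position 5: vowel (running total: 2)
  'k' at position 6: consonant
  'm' at position 7: consonant
  'l' at position 8: consonant
Total vowels: 2

2


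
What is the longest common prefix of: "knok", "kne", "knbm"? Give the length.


Words: knok, kne, knbm
  Position 0: all 'k' => match
  Position 1: all 'n' => match
  Position 2: ('o', 'e', 'b') => mismatch, stop
LCP = "kn" (length 2)

2


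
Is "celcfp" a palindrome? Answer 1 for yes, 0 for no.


Input: celcfp
Reversed: pfclec
  Compare pos 0 ('c') with pos 5 ('p'): MISMATCH
  Compare pos 1 ('e') with pos 4 ('f'): MISMATCH
  Compare pos 2 ('l') with pos 3 ('c'): MISMATCH
Result: not a palindrome

0


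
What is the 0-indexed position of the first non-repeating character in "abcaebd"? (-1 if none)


Input: abcaebd
Character frequencies:
  'a': 2
  'b': 2
  'c': 1
  'd': 1
  'e': 1
Scanning left to right for freq == 1:
  Position 0 ('a'): freq=2, skip
  Position 1 ('b'): freq=2, skip
  Position 2 ('c'): unique! => answer = 2

2


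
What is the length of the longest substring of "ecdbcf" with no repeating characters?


Input: "ecdbcf"
Sliding window (track last position of each char):
  Position 0 ('e'): window [0,0] length 1 -- new best
  Position 1 ('c'): window [0,1] length 2 -- new best
  Position 2 ('d'): window [0,2] length 3 -- new best
  Position 3 ('b'): window [0,3] length 4 -- new best
  Position 4 ('c'): repeat (last at 1), move window start to 2
  Position 4 ('c'): window [2,4] length 3
  Position 5 ('f'): window [2,5] length 4
Longest substring with no repeats: "ecdb" with length 4

4


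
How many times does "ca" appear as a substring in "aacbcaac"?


Searching for "ca" in "aacbcaac"
Scanning each position:
  Position 0: "aa" => no
  Position 1: "ac" => no
  Position 2: "cb" => no
  Position 3: "bc" => no
  Position 4: "ca" => MATCH
  Position 5: "aa" => no
  Position 6: "ac" => no
Total occurrences: 1

1


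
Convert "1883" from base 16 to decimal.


Input: "1883" in base 16
Positional expansion:
  Digit '1' (value 1) x 16^3 = 4096
  Digit '8' (value 8) x 16^2 = 2048
  Digit '8' (value 8) x 16^1 = 128
  Digit '3' (value 3) x 16^0 = 3
Sum = 6275

6275


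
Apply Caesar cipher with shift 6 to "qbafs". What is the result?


Caesar cipher: shift "qbafs" by 6
  'q' (pos 16) + 6 = pos 22 = 'w'
  'b' (pos 1) + 6 = pos 7 = 'h'
  'a' (pos 0) + 6 = pos 6 = 'g'
  'f' (pos 5) + 6 = pos 11 = 'l'
  's' (pos 18) + 6 = pos 24 = 'y'
Result: whgly

whgly


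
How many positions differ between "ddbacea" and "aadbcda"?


Comparing "ddbacea" and "aadbcda" position by position:
  Position 0: 'd' vs 'a' => DIFFER
  Position 1: 'd' vs 'a' => DIFFER
  Position 2: 'b' vs 'd' => DIFFER
  Position 3: 'a' vs 'b' => DIFFER
  Position 4: 'c' vs 'c' => same
  Position 5: 'e' vs 'd' => DIFFER
  Position 6: 'a' vs 'a' => same
Positions that differ: 5

5


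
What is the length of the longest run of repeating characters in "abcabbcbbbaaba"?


Input: "abcabbcbbbaaba"
Scanning for longest run:
  Position 1 ('b'): new char, reset run to 1
  Position 2 ('c'): new char, reset run to 1
  Position 3 ('a'): new char, reset run to 1
  Position 4 ('b'): new char, reset run to 1
  Position 5 ('b'): continues run of 'b', length=2
  Position 6 ('c'): new char, reset run to 1
  Position 7 ('b'): new char, reset run to 1
  Position 8 ('b'): continues run of 'b', length=2
  Position 9 ('b'): continues run of 'b', length=3
  Position 10 ('a'): new char, reset run to 1
  Position 11 ('a'): continues run of 'a', length=2
  Position 12 ('b'): new char, reset run to 1
  Position 13 ('a'): new char, reset run to 1
Longest run: 'b' with length 3

3


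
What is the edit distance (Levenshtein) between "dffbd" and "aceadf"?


Computing edit distance: "dffbd" -> "aceadf"
DP table:
           a    c    e    a    d    f
      0    1    2    3    4    5    6
  d   1    1    2    3    4    4    5
  f   2    2    2    3    4    5    4
  f   3    3    3    3    4    5    5
  b   4    4    4    4    4    5    6
  d   5    5    5    5    5    4    5
Edit distance = dp[5][6] = 5

5


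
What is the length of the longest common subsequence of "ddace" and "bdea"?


LCS of "ddace" and "bdea"
DP table:
           b    d    e    a
      0    0    0    0    0
  d   0    0    1    1    1
  d   0    0    1    1    1
  a   0    0    1    1    2
  c   0    0    1    1    2
  e   0    0    1    2    2
LCS length = dp[5][4] = 2

2


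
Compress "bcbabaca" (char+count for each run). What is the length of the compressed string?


Input: bcbabaca
Runs:
  'b' x 1 => "b1"
  'c' x 1 => "c1"
  'b' x 1 => "b1"
  'a' x 1 => "a1"
  'b' x 1 => "b1"
  'a' x 1 => "a1"
  'c' x 1 => "c1"
  'a' x 1 => "a1"
Compressed: "b1c1b1a1b1a1c1a1"
Compressed length: 16

16


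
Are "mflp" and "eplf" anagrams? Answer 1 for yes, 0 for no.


Strings: "mflp", "eplf"
Sorted first:  flmp
Sorted second: eflp
Differ at position 0: 'f' vs 'e' => not anagrams

0


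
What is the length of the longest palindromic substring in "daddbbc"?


Input: "daddbbc"
Checking substrings for palindromes:
  [0:3] "dad" (len 3) => palindrome
  [2:4] "dd" (len 2) => palindrome
  [4:6] "bb" (len 2) => palindrome
Longest palindromic substring: "dad" with length 3

3


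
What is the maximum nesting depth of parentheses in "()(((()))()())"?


Input: "()(((()))()())"
Tracking depth:
  Position 0 '(': depth becomes 1
  Position 1 ')': depth becomes 0
  Position 2 '(': depth becomes 1
  Position 3 '(': depth becomes 2
  Position 4 '(': depth becomes 3
  Position 5 '(': depth becomes 4
  Position 6 ')': depth becomes 3
  Position 7 ')': depth becomes 2
  Position 8 ')': depth becomes 1
  Position 9 '(': depth becomes 2
  Position 10 ')': depth becomes 1
  Position 11 '(': depth becomes 2
  Position 12 ')': depth becomes 1
  Position 13 ')': depth becomes 0
Maximum depth reached: 4

4


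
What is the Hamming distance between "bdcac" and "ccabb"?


Comparing "bdcac" and "ccabb" position by position:
  Position 0: 'b' vs 'c' => differ
  Position 1: 'd' vs 'c' => differ
  Position 2: 'c' vs 'a' => differ
  Position 3: 'a' vs 'b' => differ
  Position 4: 'c' vs 'b' => differ
Total differences (Hamming distance): 5

5


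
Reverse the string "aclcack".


Input: aclcack
Reading characters right to left:
  Position 6: 'k'
  Position 5: 'c'
  Position 4: 'a'
  Position 3: 'c'
  Position 2: 'l'
  Position 1: 'c'
  Position 0: 'a'
Reversed: kcaclca

kcaclca


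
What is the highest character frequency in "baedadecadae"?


Input: baedadecadae
Character counts:
  'a': 4
  'b': 1
  'c': 1
  'd': 3
  'e': 3
Maximum frequency: 4

4


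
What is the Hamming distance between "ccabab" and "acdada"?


Comparing "ccabab" and "acdada" position by position:
  Position 0: 'c' vs 'a' => differ
  Position 1: 'c' vs 'c' => same
  Position 2: 'a' vs 'd' => differ
  Position 3: 'b' vs 'a' => differ
  Position 4: 'a' vs 'd' => differ
  Position 5: 'b' vs 'a' => differ
Total differences (Hamming distance): 5

5


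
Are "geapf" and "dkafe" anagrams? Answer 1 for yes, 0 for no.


Strings: "geapf", "dkafe"
Sorted first:  aefgp
Sorted second: adefk
Differ at position 1: 'e' vs 'd' => not anagrams

0


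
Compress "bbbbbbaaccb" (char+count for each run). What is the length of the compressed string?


Input: bbbbbbaaccb
Runs:
  'b' x 6 => "b6"
  'a' x 2 => "a2"
  'c' x 2 => "c2"
  'b' x 1 => "b1"
Compressed: "b6a2c2b1"
Compressed length: 8

8


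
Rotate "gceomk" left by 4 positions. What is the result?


Input: "gceomk", rotate left by 4
First 4 characters: "gceo"
Remaining characters: "mk"
Concatenate remaining + first: "mk" + "gceo" = "mkgceo"

mkgceo


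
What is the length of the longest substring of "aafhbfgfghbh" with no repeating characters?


Input: "aafhbfgfghbh"
Sliding window (track last position of each char):
  Position 0 ('a'): window [0,0] length 1 -- new best
  Position 1 ('a'): repeat (last at 0), move window start to 1
  Position 1 ('a'): window [1,1] length 1
  Position 2 ('f'): window [1,2] length 2 -- new best
  Position 3 ('h'): window [1,3] length 3 -- new best
  Position 4 ('b'): window [1,4] length 4 -- new best
  Position 5 ('f'): repeat (last at 2), move window start to 3
  Position 5 ('f'): window [3,5] length 3
  Position 6 ('g'): window [3,6] length 4
  Position 7 ('f'): repeat (last at 5), move window start to 6
  Position 7 ('f'): window [6,7] length 2
  Position 8 ('g'): repeat (last at 6), move window start to 7
  Position 8 ('g'): window [7,8] length 2
  Position 9 ('h'): window [7,9] length 3
  Position 10 ('b'): window [7,10] length 4
  Position 11 ('h'): repeat (last at 9), move window start to 10
  Position 11 ('h'): window [10,11] length 2
Longest substring with no repeats: "afhb" with length 4

4


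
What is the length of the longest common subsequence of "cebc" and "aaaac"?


LCS of "cebc" and "aaaac"
DP table:
           a    a    a    a    c
      0    0    0    0    0    0
  c   0    0    0    0    0    1
  e   0    0    0    0    0    1
  b   0    0    0    0    0    1
  c   0    0    0    0    0    1
LCS length = dp[4][5] = 1

1


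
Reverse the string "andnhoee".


Input: andnhoee
Reading characters right to left:
  Position 7: 'e'
  Position 6: 'e'
  Position 5: 'o'
  Position 4: 'h'
  Position 3: 'n'
  Position 2: 'd'
  Position 1: 'n'
  Position 0: 'a'
Reversed: eeohndna

eeohndna


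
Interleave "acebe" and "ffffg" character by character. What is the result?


Interleaving "acebe" and "ffffg":
  Position 0: 'a' from first, 'f' from second => "af"
  Position 1: 'c' from first, 'f' from second => "cf"
  Position 2: 'e' from first, 'f' from second => "ef"
  Position 3: 'b' from first, 'f' from second => "bf"
  Position 4: 'e' from first, 'g' from second => "eg"
Result: afcfefbfeg

afcfefbfeg


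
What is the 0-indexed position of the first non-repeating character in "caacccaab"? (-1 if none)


Input: caacccaab
Character frequencies:
  'a': 4
  'b': 1
  'c': 4
Scanning left to right for freq == 1:
  Position 0 ('c'): freq=4, skip
  Position 1 ('a'): freq=4, skip
  Position 2 ('a'): freq=4, skip
  Position 3 ('c'): freq=4, skip
  Position 4 ('c'): freq=4, skip
  Position 5 ('c'): freq=4, skip
  Position 6 ('a'): freq=4, skip
  Position 7 ('a'): freq=4, skip
  Position 8 ('b'): unique! => answer = 8

8


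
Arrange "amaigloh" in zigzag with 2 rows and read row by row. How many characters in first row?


Zigzag "amaigloh" into 2 rows:
Placing characters:
  'a' => row 0
  'm' => row 1
  'a' => row 0
  'i' => row 1
  'g' => row 0
  'l' => row 1
  'o' => row 0
  'h' => row 1
Rows:
  Row 0: "aago"
  Row 1: "milh"
First row length: 4

4


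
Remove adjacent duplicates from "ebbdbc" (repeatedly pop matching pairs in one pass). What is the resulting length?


Input: ebbdbc
Stack-based adjacent duplicate removal:
  Read 'e': push. Stack: e
  Read 'b': push. Stack: eb
  Read 'b': matches stack top 'b' => pop. Stack: e
  Read 'd': push. Stack: ed
  Read 'b': push. Stack: edb
  Read 'c': push. Stack: edbc
Final stack: "edbc" (length 4)

4


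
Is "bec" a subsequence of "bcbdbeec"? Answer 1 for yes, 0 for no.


Check if "bec" is a subsequence of "bcbdbeec"
Greedy scan:
  Position 0 ('b'): matches sub[0] = 'b'
  Position 1 ('c'): no match needed
  Position 2 ('b'): no match needed
  Position 3 ('d'): no match needed
  Position 4 ('b'): no match needed
  Position 5 ('e'): matches sub[1] = 'e'
  Position 6 ('e'): no match needed
  Position 7 ('c'): matches sub[2] = 'c'
All 3 characters matched => is a subsequence

1


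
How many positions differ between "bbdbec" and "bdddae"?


Comparing "bbdbec" and "bdddae" position by position:
  Position 0: 'b' vs 'b' => same
  Position 1: 'b' vs 'd' => DIFFER
  Position 2: 'd' vs 'd' => same
  Position 3: 'b' vs 'd' => DIFFER
  Position 4: 'e' vs 'a' => DIFFER
  Position 5: 'c' vs 'e' => DIFFER
Positions that differ: 4

4


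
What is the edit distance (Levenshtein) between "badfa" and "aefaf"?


Computing edit distance: "badfa" -> "aefaf"
DP table:
           a    e    f    a    f
      0    1    2    3    4    5
  b   1    1    2    3    4    5
  a   2    1    2    3    3    4
  d   3    2    2    3    4    4
  f   4    3    3    2    3    4
  a   5    4    4    3    2    3
Edit distance = dp[5][5] = 3

3


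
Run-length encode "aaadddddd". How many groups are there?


Input: aaadddddd
Scanning for consecutive runs:
  Group 1: 'a' x 3 (positions 0-2)
  Group 2: 'd' x 6 (positions 3-8)
Total groups: 2

2


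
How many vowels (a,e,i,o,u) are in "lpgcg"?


Input: lpgcg
Checking each character:
  'l' at position 0: consonant
  'p' at position 1: consonant
  'g' at position 2: consonant
  'c' at position 3: consonant
  'g' at position 4: consonant
Total vowels: 0

0


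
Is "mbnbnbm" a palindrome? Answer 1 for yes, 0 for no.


Input: mbnbnbm
Reversed: mbnbnbm
  Compare pos 0 ('m') with pos 6 ('m'): match
  Compare pos 1 ('b') with pos 5 ('b'): match
  Compare pos 2 ('n') with pos 4 ('n'): match
Result: palindrome

1


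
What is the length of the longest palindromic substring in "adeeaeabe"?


Input: "adeeaeabe"
Checking substrings for palindromes:
  [3:6] "eae" (len 3) => palindrome
  [4:7] "aea" (len 3) => palindrome
  [2:4] "ee" (len 2) => palindrome
Longest palindromic substring: "eae" with length 3

3


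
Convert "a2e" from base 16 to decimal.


Input: "a2e" in base 16
Positional expansion:
  Digit 'a' (value 10) x 16^2 = 2560
  Digit '2' (value 2) x 16^1 = 32
  Digit 'e' (value 14) x 16^0 = 14
Sum = 2606

2606


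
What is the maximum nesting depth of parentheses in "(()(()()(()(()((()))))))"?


Input: "(()(()()(()(()((()))))))"
Tracking depth:
  Position 0 '(': depth becomes 1
  Position 1 '(': depth becomes 2
  Position 2 ')': depth becomes 1
  Position 3 '(': depth becomes 2
  Position 4 '(': depth becomes 3
  Position 5 ')': depth becomes 2
  Position 6 '(': depth becomes 3
  Position 7 ')': depth becomes 2
  Position 8 '(': depth becomes 3
  Position 9 '(': depth becomes 4
  Position 10 ')': depth becomes 3
  Position 11 '(': depth becomes 4
  Position 12 '(': depth becomes 5
  Position 13 ')': depth becomes 4
  Position 14 '(': depth becomes 5
  Position 15 '(': depth becomes 6
  Position 16 '(': depth becomes 7
  Position 17 ')': depth becomes 6
  Position 18 ')': depth becomes 5
  Position 19 ')': depth becomes 4
  Position 20 ')': depth becomes 3
  Position 21 ')': depth becomes 2
  Position 22 ')': depth becomes 1
  Position 23 ')': depth becomes 0
Maximum depth reached: 7

7


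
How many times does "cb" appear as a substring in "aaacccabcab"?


Searching for "cb" in "aaacccabcab"
Scanning each position:
  Position 0: "aa" => no
  Position 1: "aa" => no
  Position 2: "ac" => no
  Position 3: "cc" => no
  Position 4: "cc" => no
  Position 5: "ca" => no
  Position 6: "ab" => no
  Position 7: "bc" => no
  Position 8: "ca" => no
  Position 9: "ab" => no
Total occurrences: 0

0


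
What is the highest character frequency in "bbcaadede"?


Input: bbcaadede
Character counts:
  'a': 2
  'b': 2
  'c': 1
  'd': 2
  'e': 2
Maximum frequency: 2

2


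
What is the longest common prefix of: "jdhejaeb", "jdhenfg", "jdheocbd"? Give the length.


Words: jdhejaeb, jdhenfg, jdheocbd
  Position 0: all 'j' => match
  Position 1: all 'd' => match
  Position 2: all 'h' => match
  Position 3: all 'e' => match
  Position 4: ('j', 'n', 'o') => mismatch, stop
LCP = "jdhe" (length 4)

4


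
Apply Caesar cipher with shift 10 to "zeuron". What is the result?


Caesar cipher: shift "zeuron" by 10
  'z' (pos 25) + 10 = pos 9 = 'j'
  'e' (pos 4) + 10 = pos 14 = 'o'
  'u' (pos 20) + 10 = pos 4 = 'e'
  'r' (pos 17) + 10 = pos 1 = 'b'
  'o' (pos 14) + 10 = pos 24 = 'y'
  'n' (pos 13) + 10 = pos 23 = 'x'
Result: joebyx

joebyx


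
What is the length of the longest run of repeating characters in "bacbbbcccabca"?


Input: "bacbbbcccabca"
Scanning for longest run:
  Position 1 ('a'): new char, reset run to 1
  Position 2 ('c'): new char, reset run to 1
  Position 3 ('b'): new char, reset run to 1
  Position 4 ('b'): continues run of 'b', length=2
  Position 5 ('b'): continues run of 'b', length=3
  Position 6 ('c'): new char, reset run to 1
  Position 7 ('c'): continues run of 'c', length=2
  Position 8 ('c'): continues run of 'c', length=3
  Position 9 ('a'): new char, reset run to 1
  Position 10 ('b'): new char, reset run to 1
  Position 11 ('c'): new char, reset run to 1
  Position 12 ('a'): new char, reset run to 1
Longest run: 'b' with length 3

3


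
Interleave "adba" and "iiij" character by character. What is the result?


Interleaving "adba" and "iiij":
  Position 0: 'a' from first, 'i' from second => "ai"
  Position 1: 'd' from first, 'i' from second => "di"
  Position 2: 'b' from first, 'i' from second => "bi"
  Position 3: 'a' from first, 'j' from second => "aj"
Result: aidibiaj

aidibiaj


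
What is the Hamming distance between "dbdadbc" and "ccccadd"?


Comparing "dbdadbc" and "ccccadd" position by position:
  Position 0: 'd' vs 'c' => differ
  Position 1: 'b' vs 'c' => differ
  Position 2: 'd' vs 'c' => differ
  Position 3: 'a' vs 'c' => differ
  Position 4: 'd' vs 'a' => differ
  Position 5: 'b' vs 'd' => differ
  Position 6: 'c' vs 'd' => differ
Total differences (Hamming distance): 7

7


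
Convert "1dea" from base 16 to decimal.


Input: "1dea" in base 16
Positional expansion:
  Digit '1' (value 1) x 16^3 = 4096
  Digit 'd' (value 13) x 16^2 = 3328
  Digit 'e' (value 14) x 16^1 = 224
  Digit 'a' (value 10) x 16^0 = 10
Sum = 7658

7658


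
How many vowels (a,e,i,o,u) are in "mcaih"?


Input: mcaih
Checking each character:
  'm' at position 0: consonant
  'c' at position 1: consonant
  'a' at position 2: vowel (running total: 1)
  'i' at position 3: vowel (running total: 2)
  'h' at position 4: consonant
Total vowels: 2

2


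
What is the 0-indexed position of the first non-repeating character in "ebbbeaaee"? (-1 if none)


Input: ebbbeaaee
Character frequencies:
  'a': 2
  'b': 3
  'e': 4
Scanning left to right for freq == 1:
  Position 0 ('e'): freq=4, skip
  Position 1 ('b'): freq=3, skip
  Position 2 ('b'): freq=3, skip
  Position 3 ('b'): freq=3, skip
  Position 4 ('e'): freq=4, skip
  Position 5 ('a'): freq=2, skip
  Position 6 ('a'): freq=2, skip
  Position 7 ('e'): freq=4, skip
  Position 8 ('e'): freq=4, skip
  No unique character found => answer = -1

-1


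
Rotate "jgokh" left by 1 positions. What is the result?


Input: "jgokh", rotate left by 1
First 1 characters: "j"
Remaining characters: "gokh"
Concatenate remaining + first: "gokh" + "j" = "gokhj"

gokhj


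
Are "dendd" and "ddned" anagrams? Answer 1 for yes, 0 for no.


Strings: "dendd", "ddned"
Sorted first:  ddden
Sorted second: ddden
Sorted forms match => anagrams

1


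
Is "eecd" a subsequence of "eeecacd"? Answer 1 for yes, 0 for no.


Check if "eecd" is a subsequence of "eeecacd"
Greedy scan:
  Position 0 ('e'): matches sub[0] = 'e'
  Position 1 ('e'): matches sub[1] = 'e'
  Position 2 ('e'): no match needed
  Position 3 ('c'): matches sub[2] = 'c'
  Position 4 ('a'): no match needed
  Position 5 ('c'): no match needed
  Position 6 ('d'): matches sub[3] = 'd'
All 4 characters matched => is a subsequence

1
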